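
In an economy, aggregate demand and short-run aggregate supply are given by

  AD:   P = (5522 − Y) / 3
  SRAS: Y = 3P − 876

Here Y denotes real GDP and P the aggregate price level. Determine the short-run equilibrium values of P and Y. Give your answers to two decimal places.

Rearrange AD to Y = 5522 − 3P.
Set AD = SRAS: 5522 − 3P = 3P − 876, so 6398 = 6P and P = 1066.33.
Substituting into AD, Y = 5522 − 3P = 2323.00.

P = 1066.33, Y = 2323.00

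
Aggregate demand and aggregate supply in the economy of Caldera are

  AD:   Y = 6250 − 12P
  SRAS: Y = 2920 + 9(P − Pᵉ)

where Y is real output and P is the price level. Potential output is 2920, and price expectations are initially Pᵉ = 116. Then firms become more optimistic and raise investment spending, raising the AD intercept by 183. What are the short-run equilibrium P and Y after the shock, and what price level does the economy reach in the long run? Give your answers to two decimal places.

AD shifts right: new AD is Y = 6433 − 12P. With Pᵉ = 116, SRAS is Y = 1876 + 9P.
Short run: 6433 − 12P = 1876 + 9P gives 4557 = 21P, so P = 217.00 and Y = 6433 − 12P = 3829.00.
Y = 3829.00 is above potential 2920; expectations adjust and SRAS shifts left until Y = 2920.
Long run: on the new AD curve, 2920 = 6433 − 12P gives P = 292.75.

Short run: P = 217.00, Y = 3829.00. Long run: P = 292.75.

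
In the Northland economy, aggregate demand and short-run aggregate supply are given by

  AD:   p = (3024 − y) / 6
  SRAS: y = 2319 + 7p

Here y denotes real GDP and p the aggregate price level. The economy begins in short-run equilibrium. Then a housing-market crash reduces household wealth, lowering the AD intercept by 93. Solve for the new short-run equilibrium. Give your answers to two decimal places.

p = 47.08, y = 2648.54

This is a negative demand shock: AD shifts left.
New AD: y = 2931 − 6p.
Set AD = SRAS: 2931 − 6p = 2319 + 7p, so 612 = 13p and p = 47.08.
Substituting into AD, y = 2648.54.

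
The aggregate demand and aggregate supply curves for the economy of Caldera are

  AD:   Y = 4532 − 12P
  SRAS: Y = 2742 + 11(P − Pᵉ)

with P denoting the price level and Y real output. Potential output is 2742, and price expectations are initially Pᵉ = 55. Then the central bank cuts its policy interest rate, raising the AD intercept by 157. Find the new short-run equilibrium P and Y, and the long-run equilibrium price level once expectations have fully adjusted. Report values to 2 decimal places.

AD shifts right: new AD is Y = 4689 − 12P. With Pᵉ = 55, SRAS is Y = 2137 + 11P.
Short run: 4689 − 12P = 2137 + 11P gives 2552 = 23P, so P = 110.96 and Y = 4689 − 12P = 3357.52.
Y = 3357.52 is above potential 2742; expectations adjust and SRAS shifts left until Y = 2742.
Long run: on the new AD curve, 2742 = 4689 − 12P gives P = 162.25.

Short run: P = 110.96, Y = 3357.52. Long run: P = 162.25.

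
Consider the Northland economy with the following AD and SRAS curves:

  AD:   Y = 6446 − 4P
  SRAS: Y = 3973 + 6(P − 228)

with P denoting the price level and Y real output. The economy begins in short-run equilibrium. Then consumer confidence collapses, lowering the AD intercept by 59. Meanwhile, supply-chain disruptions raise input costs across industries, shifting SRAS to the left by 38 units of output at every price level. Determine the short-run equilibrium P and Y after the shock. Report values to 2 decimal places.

P = 382.00, Y = 4859.00

After both shocks: AD is Y = 6387 − 4P and SRAS is Y = 2567 + 6P.
Setting them equal: 3820 = 10P, so P = 382.00.
Substituting into AD, Y = 4859.00.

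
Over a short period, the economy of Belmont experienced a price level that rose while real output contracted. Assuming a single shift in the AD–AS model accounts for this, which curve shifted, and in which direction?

P rose and Y fell. An AD shift moves P and Y in the same direction; an SRAS shift moves them in opposite directions.
Here P and Y moved in opposite directions, so the SRAS curve shifted.
Since Y fell, SRAS shifted left.

SRAS shifted left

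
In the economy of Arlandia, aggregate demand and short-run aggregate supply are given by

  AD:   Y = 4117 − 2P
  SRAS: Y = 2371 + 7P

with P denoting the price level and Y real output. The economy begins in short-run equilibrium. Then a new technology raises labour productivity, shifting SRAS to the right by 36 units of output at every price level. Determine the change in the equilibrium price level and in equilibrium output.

ΔP = -4, ΔY = +8

This is a positive supply shock: SRAS shifts right.
New SRAS: Y = 2407 + 7P.
Set AD = SRAS: 4117 − 2P = 2407 + 7P, so 1710 = 9P and P = 190.
Y = 4117 − 2·190 = 3737.
Initially P = 194, Y = 3729, so ΔP = -4 and ΔY = +8.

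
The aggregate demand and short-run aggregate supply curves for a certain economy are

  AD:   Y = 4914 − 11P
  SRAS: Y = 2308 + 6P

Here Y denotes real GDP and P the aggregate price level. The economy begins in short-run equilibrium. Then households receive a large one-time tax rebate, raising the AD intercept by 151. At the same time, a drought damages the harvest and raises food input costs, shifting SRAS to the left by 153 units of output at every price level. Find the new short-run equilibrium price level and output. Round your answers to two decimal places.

P = 171.18, Y = 3182.06

After both shocks: AD is Y = 5065 − 11P and SRAS is Y = 2155 + 6P.
Setting them equal: 2910 = 17P, so P = 171.18.
Substituting into AD, Y = 3182.06.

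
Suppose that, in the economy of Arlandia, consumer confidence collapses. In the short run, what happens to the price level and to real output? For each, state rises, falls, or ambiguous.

This is a negative demand shock: AD shifts left.
Moving along the upward-sloping SRAS curve, P falls and Y falls.

Price level: falls; output: falls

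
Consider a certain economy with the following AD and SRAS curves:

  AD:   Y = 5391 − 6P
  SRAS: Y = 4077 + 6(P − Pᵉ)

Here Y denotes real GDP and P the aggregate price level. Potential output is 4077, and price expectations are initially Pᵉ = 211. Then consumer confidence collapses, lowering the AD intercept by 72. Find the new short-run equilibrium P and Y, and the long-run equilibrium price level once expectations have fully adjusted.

AD shifts left: new AD is Y = 5319 − 6P. With Pᵉ = 211, SRAS is Y = 2811 + 6P.
Short run: 5319 − 6P = 2811 + 6P gives 2508 = 12P, so P = 209 and Y = 5319 − 6·209 = 4065.
Y = 4065 is below potential 4077; expectations adjust and SRAS shifts right until Y = 4077.
Long run: on the new AD curve, 4077 = 5319 − 6P gives P = 207.

Short run: P = 209, Y = 4065. Long run: P = 207.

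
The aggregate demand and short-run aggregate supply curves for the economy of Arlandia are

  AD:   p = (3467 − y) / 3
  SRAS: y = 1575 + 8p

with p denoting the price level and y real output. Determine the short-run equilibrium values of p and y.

p = 172, y = 2951

Rearrange AD to y = 3467 − 3p.
Set AD = SRAS: 3467 − 3p = 1575 + 8p, so 1892 = 11p and p = 172.
Then y = 3467 − 3·172 = 2951.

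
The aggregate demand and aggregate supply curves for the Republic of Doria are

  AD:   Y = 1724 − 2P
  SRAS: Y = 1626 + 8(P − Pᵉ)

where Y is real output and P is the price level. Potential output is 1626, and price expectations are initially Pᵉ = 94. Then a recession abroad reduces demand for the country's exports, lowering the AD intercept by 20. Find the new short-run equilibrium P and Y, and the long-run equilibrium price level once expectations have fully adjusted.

Short run: P = 83, Y = 1538. Long run: P = 39.

AD shifts left: new AD is Y = 1704 − 2P. With Pᵉ = 94, SRAS is Y = 874 + 8P.
Short run: 1704 − 2P = 874 + 8P gives 830 = 10P, so P = 83 and Y = 1704 − 2·83 = 1538.
Y = 1538 is below potential 1626; expectations adjust and SRAS shifts right until Y = 1626.
Long run: on the new AD curve, 1626 = 1704 − 2P gives P = 39.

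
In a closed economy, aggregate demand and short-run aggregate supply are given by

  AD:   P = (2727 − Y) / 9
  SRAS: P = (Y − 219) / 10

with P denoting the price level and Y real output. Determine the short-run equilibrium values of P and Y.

Rearrange AD to Y = 2727 − 9P.
Rearrange SRAS to Y = 219 + 10P.
Set AD = SRAS: 2727 − 9P = 219 + 10P, so 2508 = 19P and P = 132.
Then Y = 2727 − 9·132 = 1539.

P = 132, Y = 1539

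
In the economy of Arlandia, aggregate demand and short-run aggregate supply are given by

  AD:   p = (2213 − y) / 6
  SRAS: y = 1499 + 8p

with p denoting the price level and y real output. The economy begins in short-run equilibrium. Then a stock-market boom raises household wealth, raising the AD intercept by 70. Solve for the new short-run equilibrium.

This is a positive demand shock: AD shifts right.
New AD: y = 2283 − 6p.
Set AD = SRAS: 2283 − 6p = 1499 + 8p, so 784 = 14p and p = 56.
y = 2283 − 6·56 = 1947.

p = 56, y = 1947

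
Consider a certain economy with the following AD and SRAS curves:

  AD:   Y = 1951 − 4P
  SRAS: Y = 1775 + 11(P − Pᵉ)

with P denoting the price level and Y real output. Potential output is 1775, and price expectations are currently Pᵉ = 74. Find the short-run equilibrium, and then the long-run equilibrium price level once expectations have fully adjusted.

Short run: P = 66, Y = 1687. Long run: P = 44.

Short run: with Pᵉ = 74, SRAS is Y = 961 + 11P. Setting AD = SRAS gives 990 = 15P, so P = 66 and Y = 1951 − 4·66 = 1687.
Output 1687 is below potential 1775, so over time expected prices fall and SRAS shifts right until Y returns to 1775.
Long run: Y = 1775 on the AD curve gives 1775 = 1951 − 4P, so P = 44.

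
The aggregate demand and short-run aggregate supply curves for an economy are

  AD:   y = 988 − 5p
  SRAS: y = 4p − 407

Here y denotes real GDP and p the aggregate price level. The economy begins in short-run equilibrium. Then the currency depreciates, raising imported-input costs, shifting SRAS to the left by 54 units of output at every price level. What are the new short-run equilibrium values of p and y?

p = 161, y = 183

This is a negative supply shock: SRAS shifts left.
New SRAS: y = 4p − 461.
Set AD = SRAS: 988 − 5p = 4p − 461, so 1449 = 9p and p = 161.
y = 988 − 5·161 = 183.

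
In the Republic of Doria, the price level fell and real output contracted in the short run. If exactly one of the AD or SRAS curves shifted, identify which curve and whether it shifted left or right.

P fell and Y fell. An AD shift moves P and Y in the same direction; an SRAS shift moves them in opposite directions.
Here P and Y moved in the same direction, so the AD curve shifted.
Since Y fell, AD shifted left.

AD shifted left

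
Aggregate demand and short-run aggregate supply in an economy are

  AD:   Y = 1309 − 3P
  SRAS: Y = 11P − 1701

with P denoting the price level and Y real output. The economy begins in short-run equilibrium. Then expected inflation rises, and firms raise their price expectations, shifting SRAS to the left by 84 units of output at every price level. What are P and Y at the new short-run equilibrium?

This is a negative supply shock: SRAS shifts left.
New SRAS: Y = 11P − 1785.
Set AD = SRAS: 1309 − 3P = 11P − 1785, so 3094 = 14P and P = 221.
Y = 1309 − 3·221 = 646.

P = 221, Y = 646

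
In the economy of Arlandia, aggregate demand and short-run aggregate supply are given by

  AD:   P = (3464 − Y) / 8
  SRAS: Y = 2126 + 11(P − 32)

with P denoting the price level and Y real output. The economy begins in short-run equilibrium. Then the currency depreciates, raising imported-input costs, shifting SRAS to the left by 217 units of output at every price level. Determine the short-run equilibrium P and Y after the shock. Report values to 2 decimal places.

This is a negative supply shock: SRAS shifts left.
New SRAS: Y = 1557 + 11P.
Set AD = SRAS: 3464 − 8P = 1557 + 11P, so 1907 = 19P and P = 100.37.
Substituting into AD, Y = 2661.05.

P = 100.37, Y = 2661.05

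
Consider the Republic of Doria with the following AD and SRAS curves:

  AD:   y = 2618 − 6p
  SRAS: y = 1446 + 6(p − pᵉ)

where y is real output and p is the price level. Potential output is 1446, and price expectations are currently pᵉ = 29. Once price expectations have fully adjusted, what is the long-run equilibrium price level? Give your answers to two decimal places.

Short run: with pᵉ = 29, SRAS is y = 1272 + 6p. Setting AD = SRAS gives 1346 = 12p, so p = 112.17 and y = 2618 − 6p = 1945.00.
Output 1945.00 is above potential 1446, so over time expected prices rise and SRAS shifts left until y returns to 1446.
Long run: y = 1446 on the AD curve gives 1446 = 2618 − 6p, so p = 195.33.

Long-run p = 195.33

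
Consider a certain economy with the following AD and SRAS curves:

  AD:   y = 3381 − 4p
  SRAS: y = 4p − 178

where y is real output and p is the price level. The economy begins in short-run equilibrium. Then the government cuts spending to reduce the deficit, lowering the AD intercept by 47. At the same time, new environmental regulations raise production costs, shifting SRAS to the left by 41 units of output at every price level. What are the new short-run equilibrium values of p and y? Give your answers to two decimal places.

p = 444.13, y = 1557.50

After both shocks: AD is y = 3334 − 4p and SRAS is y = 4p − 219.
Setting them equal: 3553 = 8p, so p = 444.13.
Substituting into AD, y = 1557.50.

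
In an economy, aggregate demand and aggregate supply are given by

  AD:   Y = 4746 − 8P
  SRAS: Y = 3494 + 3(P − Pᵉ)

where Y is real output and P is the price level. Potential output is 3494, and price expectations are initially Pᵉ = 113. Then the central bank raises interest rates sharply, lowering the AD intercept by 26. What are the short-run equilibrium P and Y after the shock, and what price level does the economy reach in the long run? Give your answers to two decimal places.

Short run: P = 142.27, Y = 3581.82. Long run: P = 153.25.

AD shifts left: new AD is Y = 4720 − 8P. With Pᵉ = 113, SRAS is Y = 3155 + 3P.
Short run: 4720 − 8P = 3155 + 3P gives 1565 = 11P, so P = 142.27 and Y = 4720 − 8P = 3581.82.
Y = 3581.82 is above potential 3494; expectations adjust and SRAS shifts left until Y = 3494.
Long run: on the new AD curve, 3494 = 4720 − 8P gives P = 153.25.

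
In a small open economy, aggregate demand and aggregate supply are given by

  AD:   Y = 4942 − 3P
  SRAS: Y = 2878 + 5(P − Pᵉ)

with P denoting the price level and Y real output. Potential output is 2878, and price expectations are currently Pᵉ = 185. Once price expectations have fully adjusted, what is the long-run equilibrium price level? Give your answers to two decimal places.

Short run: with Pᵉ = 185, SRAS is Y = 1953 + 5P. Setting AD = SRAS gives 2989 = 8P, so P = 373.63 and Y = 4942 − 3P = 3821.13.
Output 3821.13 is above potential 2878, so over time expected prices rise and SRAS shifts left until Y returns to 2878.
Long run: Y = 2878 on the AD curve gives 2878 = 4942 − 3P, so P = 688.00.

Long-run P = 688.00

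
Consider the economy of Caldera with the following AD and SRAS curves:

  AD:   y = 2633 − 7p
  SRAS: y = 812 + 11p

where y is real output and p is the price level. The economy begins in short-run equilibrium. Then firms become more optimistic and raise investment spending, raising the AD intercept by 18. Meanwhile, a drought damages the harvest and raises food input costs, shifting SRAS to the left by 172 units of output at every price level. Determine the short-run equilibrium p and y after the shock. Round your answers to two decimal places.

After both shocks: AD is y = 2651 − 7p and SRAS is y = 640 + 11p.
Setting them equal: 2011 = 18p, so p = 111.72.
Substituting into AD, y = 1868.94.

p = 111.72, y = 1868.94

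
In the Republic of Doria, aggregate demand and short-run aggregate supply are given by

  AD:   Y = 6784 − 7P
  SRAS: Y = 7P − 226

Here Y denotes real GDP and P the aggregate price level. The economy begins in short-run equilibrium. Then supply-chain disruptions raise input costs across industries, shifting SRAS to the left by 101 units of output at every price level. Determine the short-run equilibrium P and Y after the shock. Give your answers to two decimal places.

This is a negative supply shock: SRAS shifts left.
New SRAS: Y = 7P − 327.
Set AD = SRAS: 6784 − 7P = 7P − 327, so 7111 = 14P and P = 507.93.
Substituting into AD, Y = 3228.50.

P = 507.93, Y = 3228.50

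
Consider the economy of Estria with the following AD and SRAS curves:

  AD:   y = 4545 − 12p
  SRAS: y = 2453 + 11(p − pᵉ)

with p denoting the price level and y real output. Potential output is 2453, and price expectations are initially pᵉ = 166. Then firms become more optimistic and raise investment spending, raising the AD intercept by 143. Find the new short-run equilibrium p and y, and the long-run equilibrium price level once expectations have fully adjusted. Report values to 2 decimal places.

Short run: p = 176.57, y = 2569.22. Long run: p = 186.25.

AD shifts right: new AD is y = 4688 − 12p. With pᵉ = 166, SRAS is y = 627 + 11p.
Short run: 4688 − 12p = 627 + 11p gives 4061 = 23p, so p = 176.57 and y = 4688 − 12p = 2569.22.
y = 2569.22 is above potential 2453; expectations adjust and SRAS shifts left until y = 2453.
Long run: on the new AD curve, 2453 = 4688 − 12p gives p = 186.25.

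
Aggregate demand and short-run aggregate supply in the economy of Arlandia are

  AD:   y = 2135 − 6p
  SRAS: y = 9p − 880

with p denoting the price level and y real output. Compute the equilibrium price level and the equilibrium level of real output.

Set AD = SRAS: 2135 − 6p = 9p − 880, so 3015 = 15p and p = 201.
Then y = 2135 − 6·201 = 929.

p = 201, y = 929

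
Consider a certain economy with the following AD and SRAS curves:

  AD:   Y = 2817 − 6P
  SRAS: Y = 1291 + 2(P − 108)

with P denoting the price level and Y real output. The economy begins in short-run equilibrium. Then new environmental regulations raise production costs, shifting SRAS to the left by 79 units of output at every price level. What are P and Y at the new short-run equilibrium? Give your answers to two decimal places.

P = 227.63, Y = 1451.25

This is a negative supply shock: SRAS shifts left.
New SRAS: Y = 996 + 2P.
Set AD = SRAS: 2817 − 6P = 996 + 2P, so 1821 = 8P and P = 227.63.
Substituting into AD, Y = 1451.25.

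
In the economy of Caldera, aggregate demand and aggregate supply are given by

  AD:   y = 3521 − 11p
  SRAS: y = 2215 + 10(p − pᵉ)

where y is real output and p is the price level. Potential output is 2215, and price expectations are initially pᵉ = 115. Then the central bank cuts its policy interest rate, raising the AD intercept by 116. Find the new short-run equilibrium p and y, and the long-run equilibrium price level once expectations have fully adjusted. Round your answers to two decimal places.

AD shifts right: new AD is y = 3637 − 11p. With pᵉ = 115, SRAS is y = 1065 + 10p.
Short run: 3637 − 11p = 1065 + 10p gives 2572 = 21p, so p = 122.48 and y = 3637 − 11p = 2289.76.
y = 2289.76 is above potential 2215; expectations adjust and SRAS shifts left until y = 2215.
Long run: on the new AD curve, 2215 = 3637 − 11p gives p = 129.27.

Short run: p = 122.48, y = 2289.76. Long run: p = 129.27.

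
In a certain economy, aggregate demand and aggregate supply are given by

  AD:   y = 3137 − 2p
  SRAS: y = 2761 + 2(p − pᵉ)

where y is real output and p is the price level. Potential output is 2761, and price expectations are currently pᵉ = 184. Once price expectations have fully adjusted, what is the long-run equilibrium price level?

Short run: with pᵉ = 184, SRAS is y = 2393 + 2p. Setting AD = SRAS gives 744 = 4p, so p = 186 and y = 3137 − 2·186 = 2765.
Output 2765 is above potential 2761, so over time expected prices rise and SRAS shifts left until y returns to 2761.
Long run: y = 2761 on the AD curve gives 2761 = 3137 − 2p, so p = 188.

Long-run p = 188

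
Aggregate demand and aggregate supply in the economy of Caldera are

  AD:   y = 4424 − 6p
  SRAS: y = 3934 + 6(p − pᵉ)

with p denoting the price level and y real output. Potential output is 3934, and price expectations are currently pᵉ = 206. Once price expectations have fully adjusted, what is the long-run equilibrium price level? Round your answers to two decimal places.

Long-run p = 81.67

Short run: with pᵉ = 206, SRAS is y = 2698 + 6p. Setting AD = SRAS gives 1726 = 12p, so p = 143.83 and y = 4424 − 6p = 3561.00.
Output 3561.00 is below potential 3934, so over time expected prices fall and SRAS shifts right until y returns to 3934.
Long run: y = 3934 on the AD curve gives 3934 = 4424 − 6p, so p = 81.67.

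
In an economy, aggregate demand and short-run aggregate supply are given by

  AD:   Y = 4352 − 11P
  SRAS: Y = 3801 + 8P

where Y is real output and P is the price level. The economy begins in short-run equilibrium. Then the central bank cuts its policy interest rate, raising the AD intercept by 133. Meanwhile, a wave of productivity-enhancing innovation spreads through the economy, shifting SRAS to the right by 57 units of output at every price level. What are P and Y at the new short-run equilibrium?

After both shocks: AD is Y = 4485 − 11P and SRAS is Y = 3858 + 8P.
Setting them equal: 627 = 19P, so P = 33.
Y = 4485 − 11·33 = 4122.

P = 33, Y = 4122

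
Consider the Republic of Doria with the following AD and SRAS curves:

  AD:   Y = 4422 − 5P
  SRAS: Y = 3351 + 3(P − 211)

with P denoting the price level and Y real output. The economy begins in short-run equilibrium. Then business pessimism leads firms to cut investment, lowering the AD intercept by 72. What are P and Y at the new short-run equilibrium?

This is a negative demand shock: AD shifts left.
New AD: Y = 4350 − 5P.
SRAS can be written Y = 2718 + 3P.
Set AD = SRAS: 4350 − 5P = 2718 + 3P, so 1632 = 8P and P = 204.
Y = 4350 − 5·204 = 3330.

P = 204, Y = 3330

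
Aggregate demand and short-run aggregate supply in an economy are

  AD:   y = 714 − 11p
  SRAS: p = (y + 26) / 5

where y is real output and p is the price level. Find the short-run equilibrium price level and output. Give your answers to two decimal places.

p = 46.25, y = 205.25

Rearrange SRAS to y = 5p − 26.
Set AD = SRAS: 714 − 11p = 5p − 26, so 740 = 16p and p = 46.25.
Substituting into AD, y = 714 − 11p = 205.25.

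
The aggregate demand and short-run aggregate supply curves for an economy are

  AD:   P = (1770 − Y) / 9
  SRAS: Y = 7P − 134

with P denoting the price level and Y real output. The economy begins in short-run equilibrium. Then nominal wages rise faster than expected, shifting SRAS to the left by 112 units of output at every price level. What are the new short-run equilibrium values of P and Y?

P = 126, Y = 636

This is a negative supply shock: SRAS shifts left.
New SRAS: Y = 7P − 246.
Set AD = SRAS: 1770 − 9P = 7P − 246, so 2016 = 16P and P = 126.
Y = 1770 − 9·126 = 636.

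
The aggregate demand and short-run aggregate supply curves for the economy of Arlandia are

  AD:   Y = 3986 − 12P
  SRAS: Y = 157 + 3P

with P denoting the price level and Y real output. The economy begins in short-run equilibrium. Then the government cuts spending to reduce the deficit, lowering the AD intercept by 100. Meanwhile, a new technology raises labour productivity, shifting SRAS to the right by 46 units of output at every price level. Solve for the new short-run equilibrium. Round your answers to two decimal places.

After both shocks: AD is Y = 3886 − 12P and SRAS is Y = 203 + 3P.
Setting them equal: 3683 = 15P, so P = 245.53.
Substituting into AD, Y = 939.60.

P = 245.53, Y = 939.60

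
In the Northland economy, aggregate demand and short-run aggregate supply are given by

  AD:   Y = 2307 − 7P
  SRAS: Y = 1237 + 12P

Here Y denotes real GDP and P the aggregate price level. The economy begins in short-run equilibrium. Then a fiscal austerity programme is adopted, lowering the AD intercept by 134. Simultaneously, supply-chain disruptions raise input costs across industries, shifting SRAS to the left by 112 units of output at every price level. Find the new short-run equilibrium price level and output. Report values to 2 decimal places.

P = 55.16, Y = 1786.89

After both shocks: AD is Y = 2173 − 7P and SRAS is Y = 1125 + 12P.
Setting them equal: 1048 = 19P, so P = 55.16.
Substituting into AD, Y = 1786.89.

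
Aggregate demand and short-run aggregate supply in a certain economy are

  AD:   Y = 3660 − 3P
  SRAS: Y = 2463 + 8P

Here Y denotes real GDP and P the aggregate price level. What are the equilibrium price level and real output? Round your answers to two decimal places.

P = 108.82, Y = 3333.55

Set AD = SRAS: 3660 − 3P = 2463 + 8P, so 1197 = 11P and P = 108.82.
Substituting into AD, Y = 3660 − 3P = 3333.55.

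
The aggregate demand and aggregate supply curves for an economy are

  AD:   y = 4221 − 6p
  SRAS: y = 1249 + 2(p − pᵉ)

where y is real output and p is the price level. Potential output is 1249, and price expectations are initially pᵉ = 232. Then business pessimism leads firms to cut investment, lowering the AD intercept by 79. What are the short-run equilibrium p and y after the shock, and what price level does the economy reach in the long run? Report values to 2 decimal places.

Short run: p = 419.63, y = 1624.25. Long run: p = 482.17.

AD shifts left: new AD is y = 4142 − 6p. With pᵉ = 232, SRAS is y = 785 + 2p.
Short run: 4142 − 6p = 785 + 2p gives 3357 = 8p, so p = 419.63 and y = 4142 − 6p = 1624.25.
y = 1624.25 is above potential 1249; expectations adjust and SRAS shifts left until y = 1249.
Long run: on the new AD curve, 1249 = 4142 − 6p gives p = 482.17.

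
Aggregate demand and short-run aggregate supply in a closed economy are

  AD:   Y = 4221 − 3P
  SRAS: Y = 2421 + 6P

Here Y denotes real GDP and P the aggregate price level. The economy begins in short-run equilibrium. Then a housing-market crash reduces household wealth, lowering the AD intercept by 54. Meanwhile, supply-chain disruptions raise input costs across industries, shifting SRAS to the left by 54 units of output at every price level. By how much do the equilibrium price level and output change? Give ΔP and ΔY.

After both shocks: AD is Y = 4167 − 3P and SRAS is Y = 2367 + 6P.
Setting them equal: 1800 = 9P, so P = 200.
Y = 4167 − 3·200 = 3567.
Initially P = 200, Y = 3621, so ΔP = +0 and ΔY = -54.

ΔP = +0, ΔY = -54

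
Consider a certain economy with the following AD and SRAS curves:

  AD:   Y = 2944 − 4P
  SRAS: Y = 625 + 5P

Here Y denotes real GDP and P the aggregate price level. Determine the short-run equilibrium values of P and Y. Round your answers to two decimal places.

Set AD = SRAS: 2944 − 4P = 625 + 5P, so 2319 = 9P and P = 257.67.
Substituting into AD, Y = 2944 − 4P = 1913.33.

P = 257.67, Y = 1913.33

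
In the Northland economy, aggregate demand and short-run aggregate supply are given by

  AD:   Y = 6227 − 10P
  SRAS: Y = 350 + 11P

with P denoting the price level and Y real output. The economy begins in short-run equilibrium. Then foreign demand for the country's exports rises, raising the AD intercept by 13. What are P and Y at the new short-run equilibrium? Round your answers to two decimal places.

P = 280.48, Y = 3435.24

This is a positive demand shock: AD shifts right.
New AD: Y = 6240 − 10P.
Set AD = SRAS: 6240 − 10P = 350 + 11P, so 5890 = 21P and P = 280.48.
Substituting into AD, Y = 3435.24.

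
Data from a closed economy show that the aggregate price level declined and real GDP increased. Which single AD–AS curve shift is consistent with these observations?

P fell and Y rose. An AD shift moves P and Y in the same direction; an SRAS shift moves them in opposite directions.
Here P and Y moved in opposite directions, so the SRAS curve shifted.
Since Y rose, SRAS shifted right.

SRAS shifted right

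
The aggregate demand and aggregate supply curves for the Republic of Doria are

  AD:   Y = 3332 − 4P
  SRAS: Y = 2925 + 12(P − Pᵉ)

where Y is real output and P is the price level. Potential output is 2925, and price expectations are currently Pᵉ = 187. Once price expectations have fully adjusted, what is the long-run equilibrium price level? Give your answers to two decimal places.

Long-run P = 101.75

Short run: with Pᵉ = 187, SRAS is Y = 681 + 12P. Setting AD = SRAS gives 2651 = 16P, so P = 165.69 and Y = 3332 − 4P = 2669.25.
Output 2669.25 is below potential 2925, so over time expected prices fall and SRAS shifts right until Y returns to 2925.
Long run: Y = 2925 on the AD curve gives 2925 = 3332 − 4P, so P = 101.75.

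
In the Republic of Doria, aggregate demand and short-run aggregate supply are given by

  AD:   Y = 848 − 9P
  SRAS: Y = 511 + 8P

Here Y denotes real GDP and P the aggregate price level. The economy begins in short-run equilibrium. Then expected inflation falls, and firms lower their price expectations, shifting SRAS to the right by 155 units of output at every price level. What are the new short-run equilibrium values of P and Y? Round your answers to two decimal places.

P = 10.71, Y = 751.65

This is a positive supply shock: SRAS shifts right.
New SRAS: Y = 666 + 8P.
Set AD = SRAS: 848 − 9P = 666 + 8P, so 182 = 17P and P = 10.71.
Substituting into AD, Y = 751.65.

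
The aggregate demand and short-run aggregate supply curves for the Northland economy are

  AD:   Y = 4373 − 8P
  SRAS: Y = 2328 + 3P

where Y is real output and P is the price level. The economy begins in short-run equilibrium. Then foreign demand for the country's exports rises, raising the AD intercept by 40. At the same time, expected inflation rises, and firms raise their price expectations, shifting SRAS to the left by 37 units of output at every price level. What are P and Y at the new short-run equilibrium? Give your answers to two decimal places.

P = 192.91, Y = 2869.73

After both shocks: AD is Y = 4413 − 8P and SRAS is Y = 2291 + 3P.
Setting them equal: 2122 = 11P, so P = 192.91.
Substituting into AD, Y = 2869.73.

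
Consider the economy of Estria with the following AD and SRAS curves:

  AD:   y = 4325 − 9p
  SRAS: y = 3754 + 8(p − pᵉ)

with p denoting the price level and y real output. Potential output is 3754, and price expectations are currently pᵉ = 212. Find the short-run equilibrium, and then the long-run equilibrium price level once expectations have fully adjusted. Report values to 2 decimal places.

Short run: p = 133.35, y = 3124.82. Long run: p = 63.44.

Short run: with pᵉ = 212, SRAS is y = 2058 + 8p. Setting AD = SRAS gives 2267 = 17p, so p = 133.35 and y = 4325 − 9p = 3124.82.
Output 3124.82 is below potential 3754, so over time expected prices fall and SRAS shifts right until y returns to 3754.
Long run: y = 3754 on the AD curve gives 3754 = 4325 − 9p, so p = 63.44.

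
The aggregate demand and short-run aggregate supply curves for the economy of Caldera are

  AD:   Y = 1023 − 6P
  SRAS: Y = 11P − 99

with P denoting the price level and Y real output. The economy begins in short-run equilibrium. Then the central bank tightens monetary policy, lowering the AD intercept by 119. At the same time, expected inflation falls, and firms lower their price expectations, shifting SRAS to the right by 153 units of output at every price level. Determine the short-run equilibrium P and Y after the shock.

P = 50, Y = 604

After both shocks: AD is Y = 904 − 6P and SRAS is Y = 54 + 11P.
Setting them equal: 850 = 17P, so P = 50.
Y = 904 − 6·50 = 604.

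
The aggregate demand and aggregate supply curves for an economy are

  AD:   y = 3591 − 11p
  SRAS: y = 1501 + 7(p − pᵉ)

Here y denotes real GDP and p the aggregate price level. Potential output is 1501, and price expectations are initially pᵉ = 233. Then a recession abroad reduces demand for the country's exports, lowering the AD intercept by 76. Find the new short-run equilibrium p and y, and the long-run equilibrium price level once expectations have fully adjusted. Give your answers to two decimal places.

Short run: p = 202.50, y = 1287.50. Long run: p = 183.09.

AD shifts left: new AD is y = 3515 − 11p. With pᵉ = 233, SRAS is y = 7p − 130.
Short run: 3515 − 11p = 7p − 130 gives 3645 = 18p, so p = 202.50 and y = 3515 − 11p = 1287.50.
y = 1287.50 is below potential 1501; expectations adjust and SRAS shifts right until y = 1501.
Long run: on the new AD curve, 1501 = 3515 − 11p gives p = 183.09.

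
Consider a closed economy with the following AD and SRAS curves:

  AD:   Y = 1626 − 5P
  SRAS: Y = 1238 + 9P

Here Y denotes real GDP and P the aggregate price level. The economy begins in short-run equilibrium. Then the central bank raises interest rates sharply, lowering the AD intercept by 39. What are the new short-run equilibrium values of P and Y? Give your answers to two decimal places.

This is a negative demand shock: AD shifts left.
New AD: Y = 1587 − 5P.
Set AD = SRAS: 1587 − 5P = 1238 + 9P, so 349 = 14P and P = 24.93.
Substituting into AD, Y = 1462.36.

P = 24.93, Y = 1462.36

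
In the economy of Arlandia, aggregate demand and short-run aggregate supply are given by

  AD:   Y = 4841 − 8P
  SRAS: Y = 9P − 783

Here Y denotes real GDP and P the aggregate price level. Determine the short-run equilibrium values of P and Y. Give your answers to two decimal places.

Set AD = SRAS: 4841 − 8P = 9P − 783, so 5624 = 17P and P = 330.82.
Substituting into AD, Y = 4841 − 8P = 2194.41.

P = 330.82, Y = 2194.41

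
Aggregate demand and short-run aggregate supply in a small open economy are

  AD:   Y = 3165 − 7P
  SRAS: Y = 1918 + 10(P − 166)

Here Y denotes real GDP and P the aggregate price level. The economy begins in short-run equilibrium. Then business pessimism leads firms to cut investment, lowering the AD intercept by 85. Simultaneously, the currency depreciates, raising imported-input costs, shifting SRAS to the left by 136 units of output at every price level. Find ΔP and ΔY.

After both shocks: AD is Y = 3080 − 7P and SRAS is Y = 122 + 10P.
Setting them equal: 2958 = 17P, so P = 174.
Y = 3080 − 7·174 = 1862.
Initially P = 171, Y = 1968, so ΔP = +3 and ΔY = -106.

ΔP = +3, ΔY = -106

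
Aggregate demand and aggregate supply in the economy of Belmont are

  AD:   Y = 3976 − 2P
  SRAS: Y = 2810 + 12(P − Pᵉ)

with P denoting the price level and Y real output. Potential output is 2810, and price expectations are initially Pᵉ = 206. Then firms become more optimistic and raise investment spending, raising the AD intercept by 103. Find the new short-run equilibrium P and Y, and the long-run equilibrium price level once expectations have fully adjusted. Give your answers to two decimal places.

Short run: P = 267.21, Y = 3544.57. Long run: P = 634.50.

AD shifts right: new AD is Y = 4079 − 2P. With Pᵉ = 206, SRAS is Y = 338 + 12P.
Short run: 4079 − 2P = 338 + 12P gives 3741 = 14P, so P = 267.21 and Y = 4079 − 2P = 3544.57.
Y = 3544.57 is above potential 2810; expectations adjust and SRAS shifts left until Y = 2810.
Long run: on the new AD curve, 2810 = 4079 − 2P gives P = 634.50.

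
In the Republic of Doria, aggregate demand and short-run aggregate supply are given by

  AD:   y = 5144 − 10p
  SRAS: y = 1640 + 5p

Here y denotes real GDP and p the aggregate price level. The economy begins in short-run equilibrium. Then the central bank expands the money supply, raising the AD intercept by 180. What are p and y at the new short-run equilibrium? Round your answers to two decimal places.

p = 245.60, y = 2868.00

This is a positive demand shock: AD shifts right.
New AD: y = 5324 − 10p.
Set AD = SRAS: 5324 − 10p = 1640 + 5p, so 3684 = 15p and p = 245.60.
Substituting into AD, y = 2868.00.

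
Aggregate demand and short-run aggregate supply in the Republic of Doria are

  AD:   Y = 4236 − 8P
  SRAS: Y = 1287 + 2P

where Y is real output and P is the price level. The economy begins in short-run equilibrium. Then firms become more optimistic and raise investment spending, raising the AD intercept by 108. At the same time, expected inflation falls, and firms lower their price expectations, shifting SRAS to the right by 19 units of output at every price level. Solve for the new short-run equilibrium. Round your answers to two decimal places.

After both shocks: AD is Y = 4344 − 8P and SRAS is Y = 1306 + 2P.
Setting them equal: 3038 = 10P, so P = 303.80.
Substituting into AD, Y = 1913.60.

P = 303.80, Y = 1913.60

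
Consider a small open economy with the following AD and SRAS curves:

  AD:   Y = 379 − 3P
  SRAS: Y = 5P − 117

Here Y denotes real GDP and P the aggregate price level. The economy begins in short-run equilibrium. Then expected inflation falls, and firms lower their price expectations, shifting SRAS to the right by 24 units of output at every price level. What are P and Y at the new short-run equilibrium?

This is a positive supply shock: SRAS shifts right.
New SRAS: Y = 5P − 93.
Set AD = SRAS: 379 − 3P = 5P − 93, so 472 = 8P and P = 59.
Y = 379 − 3·59 = 202.

P = 59, Y = 202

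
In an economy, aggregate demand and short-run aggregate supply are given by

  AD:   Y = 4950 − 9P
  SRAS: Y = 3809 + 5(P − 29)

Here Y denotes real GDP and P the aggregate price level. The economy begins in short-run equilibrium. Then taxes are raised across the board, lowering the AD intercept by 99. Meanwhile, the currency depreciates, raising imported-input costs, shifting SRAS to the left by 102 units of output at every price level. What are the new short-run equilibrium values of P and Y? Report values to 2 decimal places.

After both shocks: AD is Y = 4851 − 9P and SRAS is Y = 3562 + 5P.
Setting them equal: 1289 = 14P, so P = 92.07.
Substituting into AD, Y = 4022.36.

P = 92.07, Y = 4022.36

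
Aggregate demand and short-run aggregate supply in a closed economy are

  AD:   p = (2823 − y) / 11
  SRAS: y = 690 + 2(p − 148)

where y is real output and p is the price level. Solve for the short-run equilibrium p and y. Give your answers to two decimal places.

p = 186.85, y = 767.69

Write SRAS as y = 690 + 2p − 296 = 394 + 2p.
Rearrange AD to y = 2823 − 11p.
Set AD = SRAS: 2823 − 11p = 394 + 2p, so 2429 = 13p and p = 186.85.
Substituting into AD, y = 2823 − 11p = 767.69.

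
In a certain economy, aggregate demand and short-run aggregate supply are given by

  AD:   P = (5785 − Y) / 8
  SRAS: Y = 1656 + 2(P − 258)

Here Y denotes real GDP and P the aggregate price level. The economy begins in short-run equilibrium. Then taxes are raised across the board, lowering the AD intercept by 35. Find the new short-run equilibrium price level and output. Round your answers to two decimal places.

This is a negative demand shock: AD shifts left.
New AD: Y = 5750 − 8P.
SRAS can be written Y = 1140 + 2P.
Set AD = SRAS: 5750 − 8P = 1140 + 2P, so 4610 = 10P and P = 461.00.
Substituting into AD, Y = 2062.00.

P = 461.00, Y = 2062.00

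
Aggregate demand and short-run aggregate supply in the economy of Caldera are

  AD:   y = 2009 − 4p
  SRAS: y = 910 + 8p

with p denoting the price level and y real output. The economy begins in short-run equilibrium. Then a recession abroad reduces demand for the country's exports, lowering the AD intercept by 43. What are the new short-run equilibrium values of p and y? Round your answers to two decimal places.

p = 88.00, y = 1614.00

This is a negative demand shock: AD shifts left.
New AD: y = 1966 − 4p.
Set AD = SRAS: 1966 − 4p = 910 + 8p, so 1056 = 12p and p = 88.00.
Substituting into AD, y = 1614.00.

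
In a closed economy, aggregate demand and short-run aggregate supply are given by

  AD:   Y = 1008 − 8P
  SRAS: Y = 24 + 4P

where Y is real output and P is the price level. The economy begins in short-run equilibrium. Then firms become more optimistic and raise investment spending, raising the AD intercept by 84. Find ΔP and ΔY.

This is a positive demand shock: AD shifts right.
New AD: Y = 1092 − 8P.
Set AD = SRAS: 1092 − 8P = 24 + 4P, so 1068 = 12P and P = 89.
Y = 1092 − 8·89 = 380.
Initially P = 82, Y = 352, so ΔP = +7 and ΔY = +28.

ΔP = +7, ΔY = +28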